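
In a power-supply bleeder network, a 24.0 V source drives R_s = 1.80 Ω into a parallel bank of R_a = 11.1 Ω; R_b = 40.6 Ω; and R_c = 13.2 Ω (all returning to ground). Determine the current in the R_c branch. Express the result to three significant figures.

Parallel bank: R_p = 1/(1/11.1 + 1/40.6 + 1/13.2) = 5.250 Ω.
Node voltage V_A = V_s · R_p/(R_s + R_p) = 24.0 × 0.7447 = 17.87 V.
Branch current I = V_A/R_c = 17.87/13.2 = 1.354 A.

I ≈ 1.35 A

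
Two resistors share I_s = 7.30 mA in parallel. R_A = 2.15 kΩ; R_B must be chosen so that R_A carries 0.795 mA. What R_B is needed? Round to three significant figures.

R_B ≈ 0.263 kΩ

In a two-way split, I_A/I_s = R_B/(R_A + R_B).
0.795/7.30 = R_B/(R_A + R_B) → R_B = R_A · (0.1089)/(1 − 0.1089) = 2.15 × 0.1222 = 0.2628 kΩ.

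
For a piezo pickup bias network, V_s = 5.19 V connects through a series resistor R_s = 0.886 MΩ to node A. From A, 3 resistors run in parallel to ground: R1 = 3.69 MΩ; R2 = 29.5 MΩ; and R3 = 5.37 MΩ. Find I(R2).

I ≈ 0.123 µA

Combine the parallel branches: R_p = (1/3.69 + 1/29.5 + 1/5.37)⁻¹ = 2.036 MΩ.
V_A by voltage divider: V_A = 5.19 × 2.036/(0.886 + 2.036) = 3.616 V.
I(R2) = V_A / R2 = 3.616/29.5 = 0.1226 µA.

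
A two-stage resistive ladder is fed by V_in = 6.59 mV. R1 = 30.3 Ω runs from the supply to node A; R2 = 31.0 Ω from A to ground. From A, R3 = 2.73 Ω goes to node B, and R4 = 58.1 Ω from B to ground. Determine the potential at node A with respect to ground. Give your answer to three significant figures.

Looking into the second stage from A: R3 + R4 = 60.83 Ω appears in parallel with R2.
Effective lower resistance at A: R2 ‖ 60.83 = 20.54 Ω.
First divider: V_A = V_in · 20.54/(30.3 + 20.54) = 2.662 mV.

V_A ≈ 2.66 mV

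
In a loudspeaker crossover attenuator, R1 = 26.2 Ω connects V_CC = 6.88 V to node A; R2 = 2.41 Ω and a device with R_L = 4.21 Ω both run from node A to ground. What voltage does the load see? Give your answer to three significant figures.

V_out ≈ 0.380 V

First combine the lower leg with the load: R2 ‖ R_L = 1.533 Ω.
Then V_out = V_CC · R2'/(R1 + R2') = 6.88 × 1.533/27.73 = 0.3802 V.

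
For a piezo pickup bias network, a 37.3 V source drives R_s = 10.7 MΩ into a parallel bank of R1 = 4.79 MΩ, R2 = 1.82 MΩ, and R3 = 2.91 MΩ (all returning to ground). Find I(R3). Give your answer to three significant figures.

Combine the parallel branches: R_p = (1/4.79 + 1/1.82 + 1/2.91)⁻¹ = 0.9076 MΩ.
V_A by voltage divider: V_A = 37.3 × 0.9076/(10.7 + 0.9076) = 2.916 V.
I(R3) = V_A / R3 = 2.916/2.91 = 1.002 µA.

I ≈ 1.00 µA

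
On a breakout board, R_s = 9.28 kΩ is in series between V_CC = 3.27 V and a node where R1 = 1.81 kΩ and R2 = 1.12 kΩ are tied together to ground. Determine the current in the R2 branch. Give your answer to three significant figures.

Combine the parallel branches: R_p = (1/1.81 + 1/1.12)⁻¹ = 0.6919 kΩ.
V_A = 3.27 × 0.6919/9.972 = 0.2269 V.
Branch current I = V_A/R2 = 0.2269/1.12 = 0.2026 mA.

I ≈ 0.203 mA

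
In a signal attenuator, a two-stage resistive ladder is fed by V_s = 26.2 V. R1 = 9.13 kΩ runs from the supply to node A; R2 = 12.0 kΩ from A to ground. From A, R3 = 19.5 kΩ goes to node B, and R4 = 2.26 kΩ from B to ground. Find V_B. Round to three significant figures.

The second stage (R3 + R4 = 21.76 kΩ) loads node A in parallel with R2.
R2 ‖ (R3+R4) = 7.735 kΩ.
First divider: V_A = V_s · 7.735/(9.13 + 7.735) = 12.02 V.
Then the unloaded second divider: V_B = V_A × R4/(R3+R4) = 12.02 × 0.1039 = 1.248 V.

V_B ≈ 1.25 V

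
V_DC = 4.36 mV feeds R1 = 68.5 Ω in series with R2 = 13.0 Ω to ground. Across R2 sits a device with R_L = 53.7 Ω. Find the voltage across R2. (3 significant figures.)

V_out ≈ 0.578 mV

First combine the lower leg with the load: R2 ‖ R_L = 10.47 Ω.
Then V_out = V_DC · R2'/(R1 + R2') = 4.36 × 10.47/78.97 = 0.5779 mV.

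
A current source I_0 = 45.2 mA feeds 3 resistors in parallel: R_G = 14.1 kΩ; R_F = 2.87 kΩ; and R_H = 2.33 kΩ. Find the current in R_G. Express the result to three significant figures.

I ≈ 3.78 mA

Conductances: ΣG = 1/14.1 + 1/2.87 + 1/2.33 = 0.8485 (1/kΩ).
R_G takes the fraction G_k/ΣG = 0.07092/0.8485 = 0.08358, so I = 45.2 × 0.08358 = 3.778 mA.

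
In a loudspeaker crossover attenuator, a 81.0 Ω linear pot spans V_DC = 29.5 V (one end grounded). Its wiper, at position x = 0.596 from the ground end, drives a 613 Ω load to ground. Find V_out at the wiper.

V_out ≈ 17.0 V

Lower segment x·R_p = 48.28 Ω; upper segment (1−x)·R_p = 32.72 Ω.
R_L loads the lower segment: effective lower R = 44.75 Ω.
Loaded-divider output: V_out = 29.5 × 0.5776 = 17.04 V.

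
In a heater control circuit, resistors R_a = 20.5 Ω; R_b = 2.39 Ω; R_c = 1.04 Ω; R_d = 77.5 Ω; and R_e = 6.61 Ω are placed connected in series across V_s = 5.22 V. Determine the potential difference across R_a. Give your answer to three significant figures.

V ≈ 0.990 V

Total series resistance ΣR = 20.5 + 2.39 + 1.04 + 77.5 + 6.61 = 108.0 Ω.
V = V_s · R/ΣR = 5.22 × 0.1897 = 0.9905 V.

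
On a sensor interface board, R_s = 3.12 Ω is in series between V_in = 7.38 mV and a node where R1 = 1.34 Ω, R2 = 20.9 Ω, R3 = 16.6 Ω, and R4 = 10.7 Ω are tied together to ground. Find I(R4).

I ≈ 0.174 mA

Parallel bank: R_p = 1/(1/1.34 + 1/20.9 + 1/16.6 + 1/10.7) = 1.055 Ω.
V_A = 7.38 × 1.055/4.175 = 1.865 mV.
Branch current I = V_A/R4 = 1.865/10.7 = 0.1743 mA.
(Equivalently: I_total = 1.768 mA, then current-divider fraction G_k/ΣG = 0.09860.)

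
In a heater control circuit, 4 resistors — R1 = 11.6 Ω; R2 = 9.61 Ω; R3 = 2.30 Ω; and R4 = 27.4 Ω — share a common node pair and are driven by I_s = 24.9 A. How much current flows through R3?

Total conductance ΣG = 1/11.6 + 1/9.61 + 1/2.30 + 1/27.4 = 0.6615 (units of 1/Ω).
R3 takes the fraction G_k/ΣG = 0.4348/0.6615 = 0.6572, so I = 24.9 × 0.6572 = 16.36 A.

I ≈ 16.4 A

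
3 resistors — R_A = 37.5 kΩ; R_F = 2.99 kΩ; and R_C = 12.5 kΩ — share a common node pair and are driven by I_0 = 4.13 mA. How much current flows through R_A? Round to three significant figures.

I ≈ 0.250 mA

Total conductance ΣG = 1/37.5 + 1/2.99 + 1/12.5 = 0.4411 (units of 1/kΩ).
R_A takes the fraction G_k/ΣG = 0.02667/0.4411 = 0.06045, so I = 4.13 × 0.06045 = 0.2497 mA.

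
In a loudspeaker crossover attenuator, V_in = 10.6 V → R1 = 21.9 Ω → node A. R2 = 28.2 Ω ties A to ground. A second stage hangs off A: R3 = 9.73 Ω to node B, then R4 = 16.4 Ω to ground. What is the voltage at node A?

V_A ≈ 4.05 V

The second stage (R3 + R4 = 26.13 Ω) loads node A in parallel with R2.
Effective lower resistance at A: R2 ‖ 26.13 = 13.56 Ω.
First divider: V_A = V_in · 13.56/(21.9 + 13.56) = 4.054 V.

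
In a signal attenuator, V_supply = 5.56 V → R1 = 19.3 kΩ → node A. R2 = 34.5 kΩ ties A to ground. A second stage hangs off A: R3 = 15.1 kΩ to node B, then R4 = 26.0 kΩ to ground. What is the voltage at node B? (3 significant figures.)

The second stage (R3 + R4 = 41.10 kΩ) loads node A in parallel with R2.
Effective lower resistance at A: R2 ‖ 41.10 = 18.76 kΩ.
First divider: V_A = V_supply · 18.76/(19.3 + 18.76) = 2.740 V.
V_B = V_A × 0.6326 = 1.733 V.

V_B ≈ 1.73 V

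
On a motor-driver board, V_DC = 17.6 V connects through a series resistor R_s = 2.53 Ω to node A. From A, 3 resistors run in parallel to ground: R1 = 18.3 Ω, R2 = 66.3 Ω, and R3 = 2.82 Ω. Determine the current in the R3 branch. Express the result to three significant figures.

Combine the parallel branches: R_p = (1/18.3 + 1/66.3 + 1/2.82)⁻¹ = 2.357 Ω.
Node voltage V_A = V_DC · R_p/(R_s + R_p) = 17.6 × 0.4823 = 8.488 V.
I(R3) = V_A / R3 = 8.488/2.82 = 3.010 A.
(Equivalently: I_total = 3.602 A, then current-divider fraction G_k/ΣG = 0.8357.)

I ≈ 3.01 A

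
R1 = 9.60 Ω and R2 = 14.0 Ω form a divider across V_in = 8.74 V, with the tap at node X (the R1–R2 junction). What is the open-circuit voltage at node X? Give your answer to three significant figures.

Open-circuit (no load on X): V_th = V_in · R2/(R1 + R2) = 8.74 × 14.0/(9.600 + 14.0) = 5.185 V.

V_th ≈ 5.18 V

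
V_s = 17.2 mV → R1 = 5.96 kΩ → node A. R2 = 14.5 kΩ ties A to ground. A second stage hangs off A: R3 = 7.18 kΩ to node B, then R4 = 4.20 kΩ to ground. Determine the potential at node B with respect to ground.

V_B ≈ 3.28 mV

The second stage (R3 + R4 = 11.38 kΩ) loads node A in parallel with R2.
R2 ‖ (R3+R4) = 6.376 kΩ.
V_A = 17.2 × 6.376/(5.96 + 6.376) = 8.890 mV.
V_B = V_A × 0.3691 = 3.281 mV.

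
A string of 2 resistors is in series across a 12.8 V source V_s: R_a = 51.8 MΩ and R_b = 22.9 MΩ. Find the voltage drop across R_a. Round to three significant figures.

V ≈ 8.88 V

Series total: ΣR = 51.8 + 22.9 = 74.70 MΩ.
Voltage divider: V = V_s · (51.80 / 74.70) = 12.8 × 0.6934 = 8.876 V.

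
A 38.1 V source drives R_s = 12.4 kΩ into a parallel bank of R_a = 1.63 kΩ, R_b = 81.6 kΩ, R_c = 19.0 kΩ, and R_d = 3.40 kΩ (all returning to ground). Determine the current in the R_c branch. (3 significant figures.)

I ≈ 0.154 mA

Parallel bank: R_p = 1/(1/1.63 + 1/81.6 + 1/19.0 + 1/3.40) = 1.028 kΩ.
V_A by voltage divider: V_A = 38.1 × 1.028/(12.4 + 1.028) = 2.918 V.
Branch current I = V_A/R_c = 2.918/19.0 = 0.1536 mA.
(Equivalently: I_total = 2.837 mA, then current-divider fraction G_k/ΣG = 0.05412.)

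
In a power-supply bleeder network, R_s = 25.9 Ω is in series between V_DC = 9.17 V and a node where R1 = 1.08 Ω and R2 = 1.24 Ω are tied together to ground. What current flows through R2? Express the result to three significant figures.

Parallel bank: R_p = 1/(1/1.08 + 1/1.24) = 0.5772 Ω.
Node voltage V_A = V_DC · R_p/(R_s + R_p) = 9.17 × 0.02180 = 0.1999 V.
I(R2) = V_A / R2 = 0.1999/1.24 = 0.1612 A.

I ≈ 0.161 A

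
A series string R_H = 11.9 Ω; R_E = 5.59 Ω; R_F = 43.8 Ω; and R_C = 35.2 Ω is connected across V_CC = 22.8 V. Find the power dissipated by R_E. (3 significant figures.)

P ≈ 0.312 W

The common current is I = 22.8/96.49 = 0.2363 A.
P = I²R = 0.05583 × 5.59 = 0.3121 W.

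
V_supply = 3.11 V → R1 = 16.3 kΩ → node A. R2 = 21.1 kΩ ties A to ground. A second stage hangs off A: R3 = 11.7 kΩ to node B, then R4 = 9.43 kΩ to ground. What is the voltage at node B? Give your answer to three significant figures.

V_B ≈ 0.546 V

Looking into the second stage from A: R3 + R4 = 21.13 kΩ appears in parallel with R2.
R2 ‖ (R3+R4) = 10.56 kΩ.
So V_A = 3.11 × 0.3931 = 1.223 V.
Then the unloaded second divider: V_B = V_A × R4/(R3+R4) = 1.223 × 0.4463 = 0.5456 V.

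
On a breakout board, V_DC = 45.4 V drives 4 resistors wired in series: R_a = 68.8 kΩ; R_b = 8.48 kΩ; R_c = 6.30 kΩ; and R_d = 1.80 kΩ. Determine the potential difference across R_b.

V ≈ 4.51 V

Total series resistance ΣR = 68.8 + 8.48 + 6.30 + 1.80 = 85.38 kΩ.
Voltage divider: V = V_DC · (8.480 / 85.38) = 45.4 × 0.09932 = 4.509 V.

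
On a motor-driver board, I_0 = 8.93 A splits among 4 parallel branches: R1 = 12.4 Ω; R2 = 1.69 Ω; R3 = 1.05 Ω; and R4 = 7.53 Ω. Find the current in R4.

Conductances: ΣG = 1/12.4 + 1/1.69 + 1/1.05 + 1/7.53 = 1.758 (1/Ω).
By the current-divider rule, I = I_0 · G_k/ΣG = 8.93 × 0.07556 = 0.6748 A.

I ≈ 0.675 A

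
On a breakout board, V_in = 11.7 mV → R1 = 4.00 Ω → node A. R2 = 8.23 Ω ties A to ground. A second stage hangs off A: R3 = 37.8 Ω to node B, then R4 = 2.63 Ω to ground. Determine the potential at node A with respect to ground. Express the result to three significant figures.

The second stage (R3 + R4 = 40.43 Ω) loads node A in parallel with R2.
R2 ‖ (R3+R4) = 6.838 Ω.
First divider: V_A = V_in · 6.838/(4.00 + 6.838) = 7.382 mV.

V_A ≈ 7.38 mV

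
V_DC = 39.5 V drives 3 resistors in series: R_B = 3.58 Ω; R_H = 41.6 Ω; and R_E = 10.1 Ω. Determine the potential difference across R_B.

ΣR = 3.58 + 41.6 + 10.1 = 55.28 Ω.
V = V_DC · R/ΣR = 39.5 × 0.06476 = 2.558 V.

V ≈ 2.56 V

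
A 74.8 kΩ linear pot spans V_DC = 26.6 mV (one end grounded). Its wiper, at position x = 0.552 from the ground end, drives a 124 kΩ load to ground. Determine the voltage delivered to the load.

The pot divides into 33.51 kΩ above the wiper and 41.29 kΩ below.
R_L loads the lower segment: effective lower R = 30.98 kΩ.
V_out = 26.6 × 30.98/(33.51 + 30.98) = 12.78 mV.

V_out ≈ 12.8 mV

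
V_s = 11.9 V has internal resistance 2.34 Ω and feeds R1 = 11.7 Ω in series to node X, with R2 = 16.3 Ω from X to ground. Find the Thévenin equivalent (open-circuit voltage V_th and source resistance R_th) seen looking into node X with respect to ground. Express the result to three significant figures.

R1' = 2.34 + 11.7 = 14.04 Ω (source resistance + R1).
V_th is the unloaded tap voltage: V_s · R2/(R1'+R2) = 11.9 × 0.5372 = 6.393 V.
Looking into X with the source shorted: R_th = R1'·R2/(R1'+R2) = 14.04 × 16.3/30.34 = 7.543 Ω.

V_th ≈ 6.39 V, R_th ≈ 7.54 Ω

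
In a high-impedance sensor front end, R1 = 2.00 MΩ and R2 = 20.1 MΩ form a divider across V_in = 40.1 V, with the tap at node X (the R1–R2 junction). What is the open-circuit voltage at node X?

Open-circuit (no load on X): V_th = V_in · R2/(R1 + R2) = 40.1 × 20.1/(2.000 + 20.1) = 36.47 V.

V_th ≈ 36.5 V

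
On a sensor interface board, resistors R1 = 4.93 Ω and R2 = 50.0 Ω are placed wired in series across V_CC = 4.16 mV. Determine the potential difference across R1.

V ≈ 0.373 mV

Total series resistance ΣR = 4.93 + 50.0 = 54.93 Ω.
V = V_CC · R/ΣR = 4.16 × 0.08975 = 0.3734 mV.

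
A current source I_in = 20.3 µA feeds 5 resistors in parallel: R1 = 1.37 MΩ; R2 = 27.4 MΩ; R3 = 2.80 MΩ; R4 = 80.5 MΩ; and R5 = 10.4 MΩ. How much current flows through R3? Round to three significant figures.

Conductances: ΣG = 1/1.37 + 1/27.4 + 1/2.80 + 1/80.5 + 1/10.4 = 1.232 (1/MΩ).
R3 takes the fraction G_k/ΣG = 0.3571/1.232 = 0.2899, so I = 20.3 × 0.2899 = 5.884 µA.

I ≈ 5.88 µA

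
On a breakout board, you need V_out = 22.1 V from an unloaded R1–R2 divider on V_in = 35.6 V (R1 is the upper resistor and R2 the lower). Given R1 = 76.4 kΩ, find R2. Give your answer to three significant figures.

R2 ≈ 125 kΩ

Required fraction k = V_out/V_in = 0.6208.
Rearranging, R2 = R1·k/(1−k) = 76.4 × 1.637 = 125.1 kΩ.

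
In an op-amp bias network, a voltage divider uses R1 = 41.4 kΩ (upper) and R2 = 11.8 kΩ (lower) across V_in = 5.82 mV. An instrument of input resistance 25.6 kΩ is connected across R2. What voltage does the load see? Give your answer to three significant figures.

V_out ≈ 0.950 mV

R2 ‖ R_L = (11.8 × 25.6)/(11.8 + 25.6) = 8.077 kΩ.
Voltage divider with the loaded lower leg: V_out = 5.82 × 8.077/(41.4 + 8.077) = 5.82 × 0.1632 = 0.9501 mV.
(Unloaded it would be 1.29 mV; the load pulls it down.)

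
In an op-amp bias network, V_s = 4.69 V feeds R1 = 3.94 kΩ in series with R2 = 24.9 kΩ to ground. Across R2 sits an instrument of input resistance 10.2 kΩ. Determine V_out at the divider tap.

R2 ‖ R_L = (24.9 × 10.2)/(24.9 + 10.2) = 7.236 kΩ.
Then V_out = V_s · R2'/(R1 + R2') = 4.69 × 7.236/11.18 = 3.037 V.

V_out ≈ 3.04 V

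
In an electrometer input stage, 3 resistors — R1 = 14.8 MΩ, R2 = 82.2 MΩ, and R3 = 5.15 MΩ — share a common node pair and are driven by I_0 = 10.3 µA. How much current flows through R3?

Conductances: ΣG = 1/14.8 + 1/82.2 + 1/5.15 = 0.2739 (1/MΩ).
By the current-divider rule, I = I_0 · G_k/ΣG = 10.3 × 0.7089 = 7.302 µA.

I ≈ 7.30 µA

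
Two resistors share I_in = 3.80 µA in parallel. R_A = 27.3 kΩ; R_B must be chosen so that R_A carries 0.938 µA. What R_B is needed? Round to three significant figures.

Two-branch current divider: I_A = I_in · R_B/(R_A + R_B).
0.938/3.80 = R_B/(R_A + R_B) → R_B = R_A · (0.2468)/(1 − 0.2468) = 27.3 × 0.3277 = 8.947 kΩ.

R_B ≈ 8.95 kΩ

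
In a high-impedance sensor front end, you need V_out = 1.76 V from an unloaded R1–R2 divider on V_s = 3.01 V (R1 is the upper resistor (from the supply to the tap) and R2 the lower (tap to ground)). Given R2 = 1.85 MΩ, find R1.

The divider ratio is R2/(R1+R2) = 1.76/3.01 = 0.5847.
Rearranging, R1 = R2·(1−k)/k = 1.85 × 0.7102 = 1.314 MΩ.

R1 ≈ 1.31 MΩ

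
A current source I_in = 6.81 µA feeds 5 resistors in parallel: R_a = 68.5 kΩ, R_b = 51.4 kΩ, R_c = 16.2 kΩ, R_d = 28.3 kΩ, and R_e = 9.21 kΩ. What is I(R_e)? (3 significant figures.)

Total conductance ΣG = 1/68.5 + 1/51.4 + 1/16.2 + 1/28.3 + 1/9.21 = 0.2397 (units of 1/kΩ).
Current divider: I(R_e) = I_in · G_k/ΣG = 6.81 × (0.1086/0.2397) = 6.81 × 0.4530 = 3.085 µA.

I ≈ 3.08 µA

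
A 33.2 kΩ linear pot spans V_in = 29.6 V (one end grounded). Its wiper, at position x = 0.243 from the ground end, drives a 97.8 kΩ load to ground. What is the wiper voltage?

V_out ≈ 6.77 V

Lower segment x·R_p = 8.068 kΩ; upper segment (1−x)·R_p = 25.13 kΩ.
Lower segment in parallel with the load: 8.068 ‖ 97.8 = 7.453 kΩ.
V_out = 29.6 × 7.453/(25.13 + 7.453) = 6.770 V.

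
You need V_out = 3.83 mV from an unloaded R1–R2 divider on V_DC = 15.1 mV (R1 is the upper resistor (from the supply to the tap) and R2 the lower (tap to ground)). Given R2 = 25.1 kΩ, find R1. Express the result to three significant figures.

R1 ≈ 73.9 kΩ

V_out/V_DC = R2/(R1+R2) = 0.2536.
Rearranging, R1 = R2·(1−k)/k = 25.1 × 2.943 = 73.86 kΩ.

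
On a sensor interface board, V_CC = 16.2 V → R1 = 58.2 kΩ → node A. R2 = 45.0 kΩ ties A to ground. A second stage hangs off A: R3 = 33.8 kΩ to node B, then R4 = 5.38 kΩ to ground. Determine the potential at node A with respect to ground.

V_A ≈ 4.29 V

Node A sees R2 in parallel with the series input of stage 2, R3 + R4 = 39.18 kΩ.
R2 ‖ (R3+R4) = 20.94 kΩ.
So V_A = 16.2 × 0.2646 = 4.287 V.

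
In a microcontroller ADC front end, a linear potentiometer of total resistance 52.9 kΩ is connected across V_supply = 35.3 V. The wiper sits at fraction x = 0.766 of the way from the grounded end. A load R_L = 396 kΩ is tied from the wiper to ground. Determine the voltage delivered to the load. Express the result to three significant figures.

V_out ≈ 26.4 V

Lower segment x·R_p = 40.52 kΩ; upper segment (1−x)·R_p = 12.38 kΩ.
(x·R_p) ‖ R_L = 36.76 kΩ.
V_out = 35.3 × 36.76/(12.38 + 36.76) = 26.41 V.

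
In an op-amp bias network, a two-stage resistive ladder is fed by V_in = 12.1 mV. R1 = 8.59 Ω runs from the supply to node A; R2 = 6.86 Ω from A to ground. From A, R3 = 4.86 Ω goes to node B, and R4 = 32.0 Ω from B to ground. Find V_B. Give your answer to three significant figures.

V_B ≈ 4.23 mV

Looking into the second stage from A: R3 + R4 = 36.86 Ω appears in parallel with R2.
R2 ‖ (R3+R4) = 5.784 Ω.
First divider: V_A = V_in · 5.784/(8.59 + 5.784) = 4.869 mV.
Then the unloaded second divider: V_B = V_A × R4/(R3+R4) = 4.869 × 0.8681 = 4.227 mV.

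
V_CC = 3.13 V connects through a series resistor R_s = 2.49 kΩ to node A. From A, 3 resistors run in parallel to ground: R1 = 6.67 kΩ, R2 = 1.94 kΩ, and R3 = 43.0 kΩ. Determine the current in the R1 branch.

I ≈ 0.173 mA

Parallel bank: R_p = 1/(1/6.67 + 1/1.94 + 1/43.0) = 1.452 kΩ.
V_A = 3.13 × 1.452/3.942 = 1.153 V.
Branch current I = V_A/R1 = 1.153/6.67 = 0.1729 mA.
(Equivalently: I_total = 0.7940 mA, then current-divider fraction G_k/ΣG = 0.2177.)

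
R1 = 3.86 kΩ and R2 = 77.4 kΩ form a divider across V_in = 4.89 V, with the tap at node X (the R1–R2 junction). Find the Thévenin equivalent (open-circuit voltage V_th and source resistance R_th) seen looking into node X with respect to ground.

V_th ≈ 4.66 V, R_th ≈ 3.68 kΩ

With X open, the divider is unloaded: V_th = 4.89 × 77.4/81.26 = 4.658 V.
Zeroing V_in shorts the top of R1 to ground, so R_th = R1 ‖ R2 = 3.677 kΩ.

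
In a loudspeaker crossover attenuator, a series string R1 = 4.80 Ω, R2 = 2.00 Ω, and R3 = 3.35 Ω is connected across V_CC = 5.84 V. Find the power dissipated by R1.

P ≈ 1.59 W

The common current is I = 5.84/10.15 = 0.5754 A.
P = I²R = 0.3311 × 4.80 = 1.589 W.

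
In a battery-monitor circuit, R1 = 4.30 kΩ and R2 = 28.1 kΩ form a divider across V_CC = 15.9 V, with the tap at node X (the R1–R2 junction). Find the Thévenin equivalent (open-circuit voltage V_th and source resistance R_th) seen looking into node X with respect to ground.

V_th ≈ 13.8 V, R_th ≈ 3.73 kΩ

V_th is the unloaded tap voltage: V_CC · R2/(R1+R2) = 15.9 × 0.8673 = 13.79 V.
With V_CC suppressed (replaced by a short), R_th = R1 ‖ R2 = (4.300 × 28.1)/(4.300 + 28.1) = 3.729 kΩ.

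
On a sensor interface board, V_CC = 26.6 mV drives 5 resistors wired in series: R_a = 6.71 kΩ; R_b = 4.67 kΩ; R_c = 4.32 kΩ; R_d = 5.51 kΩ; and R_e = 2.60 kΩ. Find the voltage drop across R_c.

Total series resistance ΣR = 6.71 + 4.67 + 4.32 + 5.51 + 2.60 = 23.81 kΩ.
V = V_CC · R/ΣR = 26.6 × 0.1814 = 4.826 mV.

V ≈ 4.83 mV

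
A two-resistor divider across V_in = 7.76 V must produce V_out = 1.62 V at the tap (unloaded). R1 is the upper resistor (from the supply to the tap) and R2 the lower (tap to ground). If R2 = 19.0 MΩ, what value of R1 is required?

V_out/V_in = R2/(R1+R2) = 0.2088.
Rearranging, R1 = R2·(1−k)/k = 19.0 × 3.790 = 72.01 MΩ.

R1 ≈ 72.0 MΩ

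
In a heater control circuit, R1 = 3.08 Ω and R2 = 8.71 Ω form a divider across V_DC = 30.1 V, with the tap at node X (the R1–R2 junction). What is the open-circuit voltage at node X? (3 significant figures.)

With X open, the divider is unloaded: V_th = 30.1 × 8.71/11.79 = 22.24 V.

V_th ≈ 22.2 V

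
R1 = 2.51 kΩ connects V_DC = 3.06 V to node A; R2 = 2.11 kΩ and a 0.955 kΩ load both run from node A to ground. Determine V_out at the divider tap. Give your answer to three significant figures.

V_out ≈ 0.635 V

R2 ‖ R_L = (2.11 × 0.955)/(2.11 + 0.955) = 0.6574 kΩ.
Voltage divider with the loaded lower leg: V_out = 3.06 × 0.6574/(2.51 + 0.6574) = 3.06 × 0.2076 = 0.6351 V.
(Unloaded it would be 1.40 V; the load pulls it down.)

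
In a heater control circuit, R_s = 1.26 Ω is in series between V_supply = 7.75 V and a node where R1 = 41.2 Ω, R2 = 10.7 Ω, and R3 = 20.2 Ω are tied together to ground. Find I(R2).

Combine the parallel branches: R_p = (1/41.2 + 1/10.7 + 1/20.2)⁻¹ = 5.980 Ω.
V_A = 7.75 × 5.980/7.240 = 6.401 V.
I(R2) = V_A / R2 = 6.401/10.7 = 0.5982 A.

I ≈ 0.598 A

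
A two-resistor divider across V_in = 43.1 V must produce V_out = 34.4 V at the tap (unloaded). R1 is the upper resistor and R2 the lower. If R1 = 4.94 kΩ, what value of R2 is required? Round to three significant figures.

R2 ≈ 19.5 kΩ

The divider ratio is R2/(R1+R2) = 34.4/43.1 = 0.7981.
Rearranging, R2 = R1·k/(1−k) = 4.94 × 3.954 = 19.53 kΩ.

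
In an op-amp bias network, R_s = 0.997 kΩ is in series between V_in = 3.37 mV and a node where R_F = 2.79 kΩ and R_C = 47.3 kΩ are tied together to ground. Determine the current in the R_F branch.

Parallel bank: R_p = 1/(1/2.79 + 1/47.3) = 2.635 kΩ.
V_A by voltage divider: V_A = 3.37 × 2.635/(0.997 + 2.635) = 2.445 mV.
Branch current I = V_A/R_F = 2.445/2.79 = 0.8763 µA.
(Equivalently: I_total = 0.9280 µA, then current-divider fraction G_k/ΣG = 0.9443.)

I ≈ 0.876 µA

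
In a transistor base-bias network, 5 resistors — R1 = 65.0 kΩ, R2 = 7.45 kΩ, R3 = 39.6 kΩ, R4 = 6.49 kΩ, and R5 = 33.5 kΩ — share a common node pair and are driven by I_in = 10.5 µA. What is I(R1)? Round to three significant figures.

I ≈ 0.450 µA

ΣG = 1/65.0 + 1/7.45 + 1/39.6 + 1/6.49 + 1/33.5 = 0.3588.
Current divider: I(R1) = I_in · G_k/ΣG = 10.5 × (0.01538/0.3588) = 10.5 × 0.04288 = 0.4502 µA.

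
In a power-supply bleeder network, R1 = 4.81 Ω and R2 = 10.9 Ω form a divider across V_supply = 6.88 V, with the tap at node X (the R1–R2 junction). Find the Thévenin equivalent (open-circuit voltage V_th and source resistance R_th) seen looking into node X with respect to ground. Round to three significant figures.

V_th ≈ 4.77 V, R_th ≈ 3.34 Ω

With X open, the divider is unloaded: V_th = 6.88 × 10.9/15.71 = 4.774 V.
Looking into X with the source shorted: R_th = R1·R2/(R1+R2) = 4.810 × 10.9/15.71 = 3.337 Ω.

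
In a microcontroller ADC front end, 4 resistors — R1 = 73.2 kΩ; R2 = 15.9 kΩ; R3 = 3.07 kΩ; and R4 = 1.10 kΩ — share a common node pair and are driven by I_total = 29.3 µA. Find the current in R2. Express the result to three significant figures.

Conductances: ΣG = 1/73.2 + 1/15.9 + 1/3.07 + 1/1.10 = 1.311 (1/kΩ).
R2 takes the fraction G_k/ΣG = 0.06289/1.311 = 0.04796, so I = 29.3 × 0.04796 = 1.405 µA.

I ≈ 1.41 µA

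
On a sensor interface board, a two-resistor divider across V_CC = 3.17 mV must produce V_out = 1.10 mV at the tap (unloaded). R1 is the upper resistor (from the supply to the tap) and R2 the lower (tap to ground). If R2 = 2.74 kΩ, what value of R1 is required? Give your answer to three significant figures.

R1 ≈ 5.16 kΩ

The divider ratio is R2/(R1+R2) = 1.10/3.17 = 0.3470.
So R1 = R2 · (V_CC/V_out − 1) = 2.74 × (3.17/1.10 − 1) = 2.74 × 1.882 = 5.156 kΩ.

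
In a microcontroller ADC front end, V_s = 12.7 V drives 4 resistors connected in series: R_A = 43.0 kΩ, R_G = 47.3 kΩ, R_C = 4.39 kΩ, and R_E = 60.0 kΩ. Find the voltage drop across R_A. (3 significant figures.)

ΣR = 43.0 + 47.3 + 4.39 + 60.0 = 154.7 kΩ.
V = V_s · R/ΣR = 12.7 × 0.2780 = 3.530 V.

V ≈ 3.53 V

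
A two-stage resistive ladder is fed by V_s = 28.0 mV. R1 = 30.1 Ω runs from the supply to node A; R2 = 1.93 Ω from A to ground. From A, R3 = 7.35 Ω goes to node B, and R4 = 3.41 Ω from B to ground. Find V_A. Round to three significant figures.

V_A ≈ 1.44 mV

Node A sees R2 in parallel with the series input of stage 2, R3 + R4 = 10.76 Ω.
Effective lower resistance at A: R2 ‖ 10.76 = 1.636 Ω.
First divider: V_A = V_s · 1.636/(30.1 + 1.636) = 1.444 mV.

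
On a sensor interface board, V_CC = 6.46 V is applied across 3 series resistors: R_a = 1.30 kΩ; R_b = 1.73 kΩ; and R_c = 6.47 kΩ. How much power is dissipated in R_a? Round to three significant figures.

P ≈ 0.601 mW

ΣR = 9.500 kΩ → I = 6.46/9.500 = 0.6800 mA.
V(R_a) = I·R = 0.8840 V; P = V·I = 0.8840 × 0.6800 = 0.6011 mW.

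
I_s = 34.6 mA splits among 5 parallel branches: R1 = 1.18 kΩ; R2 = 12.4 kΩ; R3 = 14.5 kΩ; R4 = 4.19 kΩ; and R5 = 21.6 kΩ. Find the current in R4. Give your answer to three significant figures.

Conductances: ΣG = 1/1.18 + 1/12.4 + 1/14.5 + 1/4.19 + 1/21.6 = 1.282 (1/kΩ).
R4 takes the fraction G_k/ΣG = 0.2387/1.282 = 0.1862, so I = 34.6 × 0.1862 = 6.441 mA.

I ≈ 6.44 mA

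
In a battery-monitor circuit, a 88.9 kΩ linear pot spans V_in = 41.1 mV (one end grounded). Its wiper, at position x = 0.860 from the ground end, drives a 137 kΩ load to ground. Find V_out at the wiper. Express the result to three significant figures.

V_out ≈ 32.8 mV

The pot divides into 12.45 kΩ above the wiper and 76.45 kΩ below.
R_L loads the lower segment: effective lower R = 49.07 kΩ.
Loaded-divider output: V_out = 41.1 × 0.7977 = 32.78 mV.
(Unloaded: V_out = x·V_in = 35.3 mV.)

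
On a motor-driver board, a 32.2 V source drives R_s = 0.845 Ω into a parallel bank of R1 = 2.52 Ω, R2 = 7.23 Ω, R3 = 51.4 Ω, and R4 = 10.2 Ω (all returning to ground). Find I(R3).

I ≈ 0.404 A

Equivalent of the parallel group: R_p = 1.532 Ω.
V_A by voltage divider: V_A = 32.2 × 1.532/(0.845 + 1.532) = 20.75 V.
I(R3) = V_A / R3 = 20.75/51.4 = 0.4038 A.
(Equivalently: I_total = 13.55 A, then current-divider fraction G_k/ΣG = 0.02981.)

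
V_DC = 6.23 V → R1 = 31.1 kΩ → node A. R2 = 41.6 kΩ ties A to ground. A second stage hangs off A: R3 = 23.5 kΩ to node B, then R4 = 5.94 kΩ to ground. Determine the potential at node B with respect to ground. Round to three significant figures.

V_B ≈ 0.448 V

Looking into the second stage from A: R3 + R4 = 29.44 kΩ appears in parallel with R2.
Effective lower resistance at A: R2 ‖ 29.44 = 17.24 kΩ.
First divider: V_A = V_DC · 17.24/(31.1 + 17.24) = 2.222 V.
V_B = V_A × 0.2018 = 0.4483 V.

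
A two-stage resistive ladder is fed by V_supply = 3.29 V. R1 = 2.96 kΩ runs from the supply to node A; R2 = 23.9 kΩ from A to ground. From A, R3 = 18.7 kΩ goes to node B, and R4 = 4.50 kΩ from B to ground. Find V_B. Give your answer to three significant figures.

Looking into the second stage from A: R3 + R4 = 23.20 kΩ appears in parallel with R2.
R2 ‖ (R3+R4) = 11.77 kΩ.
V_A = 3.29 × 11.77/(2.96 + 11.77) = 2.629 V.
Then the unloaded second divider: V_B = V_A × R4/(R3+R4) = 2.629 × 0.1940 = 0.5099 V.

V_B ≈ 0.510 V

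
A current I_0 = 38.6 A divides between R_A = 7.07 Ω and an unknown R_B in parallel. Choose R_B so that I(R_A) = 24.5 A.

Two-branch current divider: I_A = I_0 · R_B/(R_A + R_B).
With f = 0.6347, R_B = R_A · f/(1−f) = 7.07 × 1.738 = 12.28 Ω.

R_B ≈ 12.3 Ω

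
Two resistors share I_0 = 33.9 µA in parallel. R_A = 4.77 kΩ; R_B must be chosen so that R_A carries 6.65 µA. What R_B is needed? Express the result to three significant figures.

R_B ≈ 1.16 kΩ

Two-branch current divider: I_A = I_0 · R_B/(R_A + R_B).
6.65/33.9 = R_B/(R_A + R_B) → R_B = R_A · (0.1962)/(1 − 0.1962) = 4.77 × 0.2440 = 1.164 kΩ.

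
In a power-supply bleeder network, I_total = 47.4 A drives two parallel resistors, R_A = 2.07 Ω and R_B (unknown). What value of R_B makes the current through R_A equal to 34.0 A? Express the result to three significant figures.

The fraction through R_A equals R_B/(R_A+R_B).
With f = 0.7173, R_B = R_A · f/(1−f) = 2.07 × 2.537 = 5.252 Ω.

R_B ≈ 5.25 Ω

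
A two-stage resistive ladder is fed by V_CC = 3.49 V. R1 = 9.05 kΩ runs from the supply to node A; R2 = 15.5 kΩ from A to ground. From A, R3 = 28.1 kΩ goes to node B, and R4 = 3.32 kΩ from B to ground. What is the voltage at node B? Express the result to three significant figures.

Looking into the second stage from A: R3 + R4 = 31.42 kΩ appears in parallel with R2.
Effective lower resistance at A: R2 ‖ 31.42 = 10.38 kΩ.
V_A = 3.49 × 10.38/(9.05 + 10.38) = 1.864 V.
V_B = V_A × 0.1057 = 0.1970 V.

V_B ≈ 0.197 V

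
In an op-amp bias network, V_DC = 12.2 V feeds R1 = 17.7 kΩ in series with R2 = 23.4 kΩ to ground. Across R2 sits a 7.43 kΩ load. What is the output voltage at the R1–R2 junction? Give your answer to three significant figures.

The load sits in parallel with R2, giving an effective lower resistance R2' = R2·R_L/(R2+R_L) = 5.639 kΩ.
Now apply the divider: V_out = 12.2 × 0.2416 = 2.948 V.
(Unloaded it would be 6.95 V; the load pulls it down.)

V_out ≈ 2.95 V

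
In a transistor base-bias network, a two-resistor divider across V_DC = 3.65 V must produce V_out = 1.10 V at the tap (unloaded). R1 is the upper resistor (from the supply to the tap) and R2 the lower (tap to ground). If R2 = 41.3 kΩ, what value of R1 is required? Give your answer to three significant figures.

V_out/V_DC = R2/(R1+R2) = 0.3014.
R1 = R2·(1/k − 1) = 41.3 × 2.318 = 95.74 kΩ.

R1 ≈ 95.7 kΩ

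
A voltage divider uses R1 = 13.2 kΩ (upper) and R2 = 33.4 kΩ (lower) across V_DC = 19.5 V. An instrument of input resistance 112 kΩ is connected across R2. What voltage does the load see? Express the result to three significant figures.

First combine the lower leg with the load: R2 ‖ R_L = 25.73 kΩ.
Then V_out = V_DC · R2'/(R1 + R2') = 19.5 × 25.73/38.93 = 12.89 V.

V_out ≈ 12.9 V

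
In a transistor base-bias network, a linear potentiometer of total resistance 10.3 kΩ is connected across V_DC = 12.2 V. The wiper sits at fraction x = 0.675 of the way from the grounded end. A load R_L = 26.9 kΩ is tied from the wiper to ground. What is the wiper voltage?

V_out ≈ 7.60 V

Lower segment x·R_p = 6.953 kΩ; upper segment (1−x)·R_p = 3.347 kΩ.
R_L loads the lower segment: effective lower R = 5.525 kΩ.
V_out = 12.2 × 5.525/(3.347 + 5.525) = 7.597 V.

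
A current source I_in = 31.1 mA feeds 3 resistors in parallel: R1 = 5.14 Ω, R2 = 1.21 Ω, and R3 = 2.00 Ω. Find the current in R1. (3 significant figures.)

Conductances: ΣG = 1/5.14 + 1/1.21 + 1/2.00 = 1.521 (1/Ω).
By the current-divider rule, I = I_in · G_k/ΣG = 31.1 × 0.1279 = 3.978 mA.

I ≈ 3.98 mA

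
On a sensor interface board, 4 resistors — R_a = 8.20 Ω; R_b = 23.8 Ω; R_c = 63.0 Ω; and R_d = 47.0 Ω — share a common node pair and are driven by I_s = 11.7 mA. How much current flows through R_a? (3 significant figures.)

Total conductance ΣG = 1/8.20 + 1/23.8 + 1/63.0 + 1/47.0 = 0.2011 (units of 1/Ω).
By the current-divider rule, I = I_s · G_k/ΣG = 11.7 × 0.6064 = 7.095 mA.

I ≈ 7.09 mA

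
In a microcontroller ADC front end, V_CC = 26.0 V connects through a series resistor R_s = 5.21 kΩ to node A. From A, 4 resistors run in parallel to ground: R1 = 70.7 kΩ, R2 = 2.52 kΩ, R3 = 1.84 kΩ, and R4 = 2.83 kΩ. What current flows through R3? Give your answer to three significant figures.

Equivalent of the parallel group: R_p = 0.7646 kΩ.
V_A = 26.0 × 0.7646/5.975 = 3.328 V.
I(R3) = V_A / R3 = 3.328/1.84 = 1.808 mA.

I ≈ 1.81 mA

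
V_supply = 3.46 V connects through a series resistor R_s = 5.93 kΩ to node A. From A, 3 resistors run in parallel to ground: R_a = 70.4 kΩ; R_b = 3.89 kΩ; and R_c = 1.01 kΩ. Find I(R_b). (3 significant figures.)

Equivalent of the parallel group: R_p = 0.7928 kΩ.
V_A by voltage divider: V_A = 3.46 × 0.7928/(5.93 + 0.7928) = 0.4080 V.
Branch current I = V_A/R_b = 0.4080/3.89 = 0.1049 mA.

I ≈ 0.105 mA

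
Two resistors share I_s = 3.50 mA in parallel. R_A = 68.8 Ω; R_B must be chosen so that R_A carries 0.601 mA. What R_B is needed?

In a two-way split, I_A/I_s = R_B/(R_A + R_B).
0.601/3.50 = R_B/(R_A + R_B) → R_B = R_A · (0.1717)/(1 − 0.1717) = 68.8 × 0.2073 = 14.26 Ω.

R_B ≈ 14.3 Ω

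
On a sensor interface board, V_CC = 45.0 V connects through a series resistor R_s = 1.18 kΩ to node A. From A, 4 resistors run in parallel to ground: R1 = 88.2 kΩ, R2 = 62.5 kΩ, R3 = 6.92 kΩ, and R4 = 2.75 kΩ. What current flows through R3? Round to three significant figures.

Combine the parallel branches: R_p = (1/88.2 + 1/62.5 + 1/6.92 + 1/2.75)⁻¹ = 1.867 kΩ.
Node voltage V_A = V_CC · R_p/(R_s + R_p) = 45.0 × 0.6128 = 27.58 V.
I(R3) = V_A / R3 = 27.58/6.92 = 3.985 mA.

I ≈ 3.98 mA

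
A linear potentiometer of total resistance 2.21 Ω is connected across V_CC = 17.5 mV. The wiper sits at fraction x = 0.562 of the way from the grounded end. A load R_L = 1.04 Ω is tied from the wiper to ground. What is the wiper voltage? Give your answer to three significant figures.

V_out ≈ 6.46 mV

Split the track: R_lower = x·R_p = 1.242 Ω, R_upper = (1−x)·R_p = 0.9680 Ω.
Lower segment in parallel with the load: 1.242 ‖ 1.04 = 0.5660 Ω.
Then V_out = V_CC · 0.5660/(0.9680 + 0.5660) = 6.457 mV.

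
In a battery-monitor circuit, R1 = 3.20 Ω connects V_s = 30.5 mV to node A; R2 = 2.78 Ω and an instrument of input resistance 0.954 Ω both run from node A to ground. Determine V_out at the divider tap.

V_out ≈ 5.54 mV

R2 ‖ R_L = (2.78 × 0.954)/(2.78 + 0.954) = 0.7103 Ω.
Now apply the divider: V_out = 30.5 × 0.1816 = 5.540 mV.
(Unloaded it would be 14.2 mV; the load pulls it down.)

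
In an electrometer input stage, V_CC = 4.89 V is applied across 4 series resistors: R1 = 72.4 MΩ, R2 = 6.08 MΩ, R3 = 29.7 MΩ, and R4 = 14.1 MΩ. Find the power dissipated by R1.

P ≈ 0.116 µW

Series current I = V_CC/ΣR = 4.89/122.3 = 0.03999 µA.
P = I²R = 0.001599 × 72.4 = 0.1158 µW.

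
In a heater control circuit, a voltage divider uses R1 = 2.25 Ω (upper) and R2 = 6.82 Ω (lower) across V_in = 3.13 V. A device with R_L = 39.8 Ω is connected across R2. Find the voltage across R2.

First combine the lower leg with the load: R2 ‖ R_L = 5.822 Ω.
Now apply the divider: V_out = 3.13 × 0.7213 = 2.258 V.

V_out ≈ 2.26 V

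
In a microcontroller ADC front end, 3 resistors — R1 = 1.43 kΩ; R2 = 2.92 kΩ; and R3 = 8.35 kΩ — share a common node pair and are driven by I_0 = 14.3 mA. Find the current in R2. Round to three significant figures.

Total conductance ΣG = 1/1.43 + 1/2.92 + 1/8.35 = 1.162 (units of 1/kΩ).
By the current-divider rule, I = I_0 · G_k/ΣG = 14.3 × 0.2948 = 4.216 mA.

I ≈ 4.22 mA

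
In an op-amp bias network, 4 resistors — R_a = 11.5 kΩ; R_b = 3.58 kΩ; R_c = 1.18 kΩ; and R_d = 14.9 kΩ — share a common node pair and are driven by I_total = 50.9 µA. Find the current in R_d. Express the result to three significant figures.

Total conductance ΣG = 1/11.5 + 1/3.58 + 1/1.18 + 1/14.9 = 1.281 (units of 1/kΩ).
By the current-divider rule, I = I_total · G_k/ΣG = 50.9 × 0.05240 = 2.667 µA.

I ≈ 2.67 µA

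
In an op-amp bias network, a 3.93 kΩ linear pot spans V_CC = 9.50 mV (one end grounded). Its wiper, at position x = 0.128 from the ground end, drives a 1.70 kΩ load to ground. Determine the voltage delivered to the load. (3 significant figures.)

V_out ≈ 0.967 mV

Split the track: R_lower = x·R_p = 0.5030 kΩ, R_upper = (1−x)·R_p = 3.427 kΩ.
R_L loads the lower segment: effective lower R = 0.3882 kΩ.
Then V_out = V_CC · 0.3882/(3.427 + 0.3882) = 0.9666 mV.
(Unloaded: V_out = x·V_CC = 1.22 mV.)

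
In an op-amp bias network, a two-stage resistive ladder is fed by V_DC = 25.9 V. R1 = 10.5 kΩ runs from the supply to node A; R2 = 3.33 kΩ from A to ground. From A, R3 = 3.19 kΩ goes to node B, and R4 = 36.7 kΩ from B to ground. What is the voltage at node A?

The second stage (R3 + R4 = 39.89 kΩ) loads node A in parallel with R2.
R2 ‖ (R3+R4) = 3.073 kΩ.
V_A = 25.9 × 3.073/(10.5 + 3.073) = 5.865 V.

V_A ≈ 5.86 V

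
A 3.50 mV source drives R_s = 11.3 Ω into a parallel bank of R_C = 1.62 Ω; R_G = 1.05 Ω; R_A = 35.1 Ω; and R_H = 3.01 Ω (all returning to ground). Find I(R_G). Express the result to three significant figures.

Combine the parallel branches: R_p = (1/1.62 + 1/1.05 + 1/35.1 + 1/3.01)⁻¹ = 0.5180 Ω.
Node voltage V_A = V_s · R_p/(R_s + R_p) = 3.50 × 0.04383 = 0.1534 mV.
I(R_G) = V_A / R_G = 0.1534/1.05 = 0.1461 mA.

I ≈ 0.146 mA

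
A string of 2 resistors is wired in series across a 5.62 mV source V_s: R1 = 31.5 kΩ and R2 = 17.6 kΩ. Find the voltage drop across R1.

Total series resistance ΣR = 31.5 + 17.6 = 49.10 kΩ.
V = V_s · R/ΣR = 5.62 × 0.6415 = 3.605 mV.

V ≈ 3.61 mV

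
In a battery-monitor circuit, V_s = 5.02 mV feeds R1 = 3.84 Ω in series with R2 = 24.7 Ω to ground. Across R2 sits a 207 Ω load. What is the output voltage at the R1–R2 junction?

R2 ‖ R_L = (24.7 × 207)/(24.7 + 207) = 22.07 Ω.
Now apply the divider: V_out = 5.02 × 0.8518 = 4.276 mV.

V_out ≈ 4.28 mV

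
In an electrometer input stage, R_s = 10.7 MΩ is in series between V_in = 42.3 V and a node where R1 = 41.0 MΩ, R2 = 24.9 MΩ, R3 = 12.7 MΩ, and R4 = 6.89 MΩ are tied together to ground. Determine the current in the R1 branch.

Combine the parallel branches: R_p = (1/41.0 + 1/24.9 + 1/12.7 + 1/6.89)⁻¹ = 3.467 MΩ.
V_A by voltage divider: V_A = 42.3 × 3.467/(10.7 + 3.467) = 10.35 V.
I(R1) = V_A / R1 = 10.35/41.0 = 0.2525 µA.

I ≈ 0.252 µA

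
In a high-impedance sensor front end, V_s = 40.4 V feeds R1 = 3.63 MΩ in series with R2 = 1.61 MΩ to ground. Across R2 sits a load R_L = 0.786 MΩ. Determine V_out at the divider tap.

First combine the lower leg with the load: R2 ‖ R_L = 0.5282 MΩ.
Now apply the divider: V_out = 40.4 × 0.1270 = 5.131 V.

V_out ≈ 5.13 V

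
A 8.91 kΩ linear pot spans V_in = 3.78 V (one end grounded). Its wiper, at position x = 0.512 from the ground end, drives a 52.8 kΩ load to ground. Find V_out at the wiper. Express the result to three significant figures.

Split the track: R_lower = x·R_p = 4.562 kΩ, R_upper = (1−x)·R_p = 4.348 kΩ.
R_L loads the lower segment: effective lower R = 4.199 kΩ.
Loaded-divider output: V_out = 3.78 × 0.4913 = 1.857 V.

V_out ≈ 1.86 V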